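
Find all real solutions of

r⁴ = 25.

r = -2.2361 or r = 2.2361

Let u = r². The equation becomes u² - 25 = 0.
Factor: (u + 5)(u - 5) = 0, so u = -5 or u = 5.
r² = -5 < 0 has no real solution.
r² = 5 gives r = ±√(5) ≈ ±2.2361.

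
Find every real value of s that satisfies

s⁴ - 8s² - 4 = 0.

Let u = s². The equation becomes u² - 8u - 4 = 0.
By the quadratic formula, u = 4 + 2·√(5) or u = 4 - 2·√(5).
s² = 4 + 2·√(5) gives s = ±√(4 + 2·√(5)) ≈ ±2.9107.
s² = 4 - 2·√(5) < 0 has no real solution.

s = -2.9107 or s = 2.9107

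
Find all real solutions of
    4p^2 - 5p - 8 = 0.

Discriminant: (-5)^2 - 4*4*(-8) = 153.
Quadratic formula: p = (5 +/- sqrt(153)) / 8.
So p = 5/8 + 3*sqrt(17)/8 ~= 2.1712 or p = 5/8 - 3*sqrt(17)/8 ~= -0.9212.

p = -0.9212 or p = 2.1712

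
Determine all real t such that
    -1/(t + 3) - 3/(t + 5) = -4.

t = -4.366 or t = -2.634

Multiply both sides by (t + 3)(t + 5):
-(t + 5) - 3(t + 3) = -4(t + 3)(t + 5).
Expand and collect terms: -4t² - 28t - 46 = 0.
By the quadratic formula, t = (28 ± √48) / -8, so t ≈ -4.366 or t ≈ -2.634.
Neither value makes a denominator zero (t ≠ -3, t ≠ -5), so both are valid.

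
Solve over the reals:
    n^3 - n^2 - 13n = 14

n = -2 or n = -1.5414 or n = 4.5414

Rearrange: n^3 - n^2 - 13n - 14 = 0.
Possible rational roots are divisors of -14. Testing n = -2 gives 0, so (n + 2) is a factor.
Divide: n^3 - n^2 - 13n - 14 = (n + 2)(n^2 - 3n - 7).
Apply the quadratic formula to n^2 - 3n - 7 = 0: n = (3 +/- sqrt(37))/2, i.e. n ~= 4.5414 or n ~= -1.5414.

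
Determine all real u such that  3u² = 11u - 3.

Rearrange to standard form: 3u² - 11u + 3 = 0.
Discriminant: (-11)² − 4·3·3 = 85.
Quadratic formula: u = (11 ± √85) / 6.
So u = √(85)/6 + 11/6 ≈ 3.3699 or u = 11/6 - √(85)/6 ≈ 0.2967.

u = 0.2967 or u = 3.3699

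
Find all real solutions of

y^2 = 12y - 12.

Rearrange to standard form: y^2 - 12y + 12 = 0.
Discriminant: (-12)^2 - 4*1*12 = 96.
Quadratic formula: y = (12 +/- sqrt(96)) / 2.
So y = 2*sqrt(6) + 6 ~= 10.899 or y = 6 - 2*sqrt(6) ~= 1.101.

y = 1.101 or y = 10.899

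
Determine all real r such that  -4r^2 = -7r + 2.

Rearrange to standard form: -4r^2 + 7r - 2 = 0.
Discriminant: (7)^2 - 4*(-4)*(-2) = 17.
Quadratic formula: r = (-7 +/- sqrt(17)) / (-8).
So r = 7/8 - sqrt(17)/8 ~= 0.3596 or r = sqrt(17)/8 + 7/8 ~= 1.3904.

r = 0.3596 or r = 1.3904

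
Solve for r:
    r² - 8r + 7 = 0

Factor: (r - 7)(r - 1) = 0.
So r = 7 or r = 1.

r = 1 or r = 7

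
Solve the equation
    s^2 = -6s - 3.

Rearrange to standard form: s^2 + 6s + 3 = 0.
Discriminant: (6)^2 - 4*1*3 = 24.
Quadratic formula: s = (-6 +/- sqrt(24)) / 2.
So s = -3 + sqrt(6) ~= -0.5505 or s = -3 - sqrt(6) ~= -5.4495.

s = -5.4495 or s = -0.5505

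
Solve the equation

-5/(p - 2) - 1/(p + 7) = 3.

p = -7.4051 or p = 0.4051

Multiply both sides by (p - 2)(p + 7):
-5(p + 7) - (p - 2) = 3(p - 2)(p + 7).
Expand and collect terms: 3p^2 + 21p - 9 = 0.
By the quadratic formula, p = (-21 +/- sqrt(549)) / 6, so p ~= 0.4051 or p ~= -7.4051.
Neither value makes a denominator zero (p != 2, p != -7), so both are valid.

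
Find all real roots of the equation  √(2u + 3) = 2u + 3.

Square both sides: 2u + 3 = (2u + 3)².
Expand and rearrange: 4u² + 10u + 6 = 0.
Solving gives u = -1 or u = -1.5.
Check each candidate in the original equation:
  u = -1: √(1) = 1, while 2u + 3 = 1 — valid.
  u = -1.5: √(0) = 0, while 2u + 3 = 0 — valid.

u = -1.5 or u = -1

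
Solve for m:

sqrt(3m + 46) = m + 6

m = 1

Square both sides: 3m + 46 = (m + 6)^2.
Expand and rearrange: m^2 + 9m - 10 = 0.
Solving gives m = 1 or m = -10.
Check each candidate in the original equation:
  m = 1: sqrt(49) = 7, while m + 6 = 7 — valid.
  m = -10: sqrt(16) = 4, while m + 6 = -4 — extraneous.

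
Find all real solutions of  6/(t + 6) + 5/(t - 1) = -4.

Multiply both sides by (t + 6)(t - 1):
6(t - 1) + 5(t + 6) = -4(t + 6)(t - 1).
Expand and collect terms: -4t^2 - 31t = 0.
Factor or apply the quadratic formula: t = -7.75 or t = 0.
Neither value makes a denominator zero (t != -6, t != 1), so both are valid.

t = -7.75 or t = 0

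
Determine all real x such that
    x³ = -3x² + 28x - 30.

Rearrange: x³ + 3x² - 28x + 30 = 0.
Possible rational roots are divisors of 30. Testing x = 3 gives 0, so (x - 3) is a factor.
Divide: x³ + 3x² - 28x + 30 = (x - 3)(x² + 6x - 10).
Apply the quadratic formula to x² + 6x - 10 = 0: x = (-6 ± √76)/2, i.e. x ≈ 1.3589 or x ≈ -7.3589.

x = -7.3589 or x = 1.3589 or x = 3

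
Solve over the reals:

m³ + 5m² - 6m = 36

m = -4.6056 or m = -3 or m = 2.6056

Rearrange: m³ + 5m² - 6m - 36 = 0.
Possible rational roots are divisors of -36. Testing m = -3 gives 0, so (m + 3) is a factor.
Divide: m³ + 5m² - 6m - 36 = (m + 3)(m² + 2m - 12).
Apply the quadratic formula to m² + 2m - 12 = 0: m = (-2 ± √52)/2, i.e. m ≈ 2.6056 or m ≈ -4.6056.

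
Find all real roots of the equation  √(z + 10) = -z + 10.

z = 6

Square both sides: z + 10 = (-z + 10)².
Expand and rearrange: z² - 21z + 90 = 0.
Solving gives z = 15 or z = 6.
Check each candidate in the original equation:
  z = 15: √(25) = 5, while -z + 10 = -5 — extraneous.
  z = 6: √(16) = 4, while -z + 10 = 4 — valid.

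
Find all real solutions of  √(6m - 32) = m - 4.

m = 6 or m = 8

Square both sides: 6m - 32 = (m - 4)².
Expand and rearrange: m² - 14m + 48 = 0.
Solving gives m = 8 or m = 6.
Check each candidate in the original equation:
  m = 8: √(16) = 4, while m - 4 = 4 — valid.
  m = 6: √(4) = 2, while m - 4 = 2 — valid.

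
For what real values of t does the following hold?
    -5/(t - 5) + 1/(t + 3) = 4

Multiply both sides by (t - 5)(t + 3):
-5(t + 3) + (t - 5) = 4(t - 5)(t + 3).
Expand and collect terms: 4t^2 - 4t - 40 = 0.
By the quadratic formula, t = (4 +/- sqrt(656)) / 8, so t ~= 3.7016 or t ~= -2.7016.
Neither value makes a denominator zero (t != 5, t != -3), so both are valid.

t = -2.7016 or t = 3.7016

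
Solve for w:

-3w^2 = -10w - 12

Rearrange to standard form: -3w^2 + 10w + 12 = 0.
Discriminant: (10)^2 - 4*(-3)*12 = 244.
Quadratic formula: w = (-10 +/- sqrt(244)) / (-6).
So w = 5/3 - sqrt(61)/3 ~= -0.9367 or w = 5/3 + sqrt(61)/3 ~= 4.2701.

w = -0.9367 or w = 4.2701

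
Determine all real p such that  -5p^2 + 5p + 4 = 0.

p = -0.5247 or p = 1.5247

Discriminant: (5)^2 - 4*(-5)*4 = 105.
Quadratic formula: p = (-5 +/- sqrt(105)) / (-10).
So p = 1/2 - sqrt(105)/10 ~= -0.5247 or p = 1/2 + sqrt(105)/10 ~= 1.5247.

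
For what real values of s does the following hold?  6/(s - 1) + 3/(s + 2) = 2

s = -1.3423 or s = 4.8423

Multiply both sides by (s - 1)(s + 2):
6(s + 2) + 3(s - 1) = 2(s - 1)(s + 2).
Expand and collect terms: 2s² - 7s - 13 = 0.
By the quadratic formula, s = (7 ± √153) / 4, so s ≈ 4.8423 or s ≈ -1.3423.
Neither value makes a denominator zero (s ≠ 1, s ≠ -2), so both are valid.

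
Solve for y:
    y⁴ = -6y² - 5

No real solutions.

Let u = y². The equation becomes u² + 6u + 5 = 0.
Factor: (u + 5)(u + 1) = 0, so u = -5 or u = -1.
y² = -5 < 0 has no real solution.
y² = -1 < 0 has no real solution.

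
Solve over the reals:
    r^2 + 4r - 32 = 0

Factor: (r + 8)(r - 4) = 0.
So r = -8 or r = 4.

r = -8 or r = 4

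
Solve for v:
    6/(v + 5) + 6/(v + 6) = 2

v = -5.5414 or v = 0.5414

Multiply both sides by (v + 5)(v + 6):
6(v + 6) + 6(v + 5) = 2(v + 5)(v + 6).
Expand and collect terms: 2v² + 10v - 6 = 0.
By the quadratic formula, v = (-10 ± √148) / 4, so v ≈ 0.5414 or v ≈ -5.5414.
Neither value makes a denominator zero (v ≠ -5, v ≠ -6), so both are valid.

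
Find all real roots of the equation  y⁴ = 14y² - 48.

y = -2.8284 or y = -2.4495 or y = 2.4495 or y = 2.8284

Let u = y². The equation becomes u² - 14u + 48 = 0.
Factor: (u - 8)(u - 6) = 0, so u = 8 or u = 6.
y² = 8 gives y = ±2·√(2) ≈ ±2.8284.
y² = 6 gives y = ±√(6) ≈ ±2.4495.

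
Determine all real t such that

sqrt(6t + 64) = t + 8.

t = 0

Square both sides: 6t + 64 = (t + 8)^2.
Expand and rearrange: t^2 + 10t = 0.
Solving gives t = 0 or t = -10.
Check each candidate in the original equation:
  t = 0: sqrt(64) = 8, while t + 8 = 8 — valid.
  t = -10: sqrt(4) = 2, while t + 8 = -2 — extraneous.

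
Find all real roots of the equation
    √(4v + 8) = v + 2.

Square both sides: 4v + 8 = (v + 2)².
Expand and rearrange: v² - 4 = 0.
Solving gives v = 2 or v = -2.
Check each candidate in the original equation:
  v = 2: √(16) = 4, while v + 2 = 4 — valid.
  v = -2: √(0) = 0, while v + 2 = 0 — valid.

v = -2 or v = 2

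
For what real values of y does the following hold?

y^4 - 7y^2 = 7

y = -2.8085 or y = 2.8085

Let u = y^2. The equation becomes u^2 - 7u - 7 = 0.
By the quadratic formula, u = 7/2 + sqrt(77)/2 or u = 7/2 - sqrt(77)/2.
y^2 = 7/2 + sqrt(77)/2 gives y = +/-sqrt(7/2 + sqrt(77)/2) ~= +/-2.8085.
y^2 = 7/2 - sqrt(77)/2 < 0 has no real solution.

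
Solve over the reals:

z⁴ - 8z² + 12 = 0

z = -2.4495 or z = -1.4142 or z = 1.4142 or z = 2.4495

Let u = z². The equation becomes u² - 8u + 12 = 0.
Factor: (u - 2)(u - 6) = 0, so u = 2 or u = 6.
z² = 2 gives z = ±√(2) ≈ ±1.4142.
z² = 6 gives z = ±√(6) ≈ ±2.4495.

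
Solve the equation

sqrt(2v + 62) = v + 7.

v = 1

Square both sides: 2v + 62 = (v + 7)^2.
Expand and rearrange: v^2 + 12v - 13 = 0.
Solving gives v = 1 or v = -13.
Check each candidate in the original equation:
  v = 1: sqrt(64) = 8, while v + 7 = 8 — valid.
  v = -13: sqrt(36) = 6, while v + 7 = -6 — extraneous.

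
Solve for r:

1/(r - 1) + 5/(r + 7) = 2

Multiply both sides by (r - 1)(r + 7):
(r + 7) + 5(r - 1) = 2(r - 1)(r + 7).
Expand and collect terms: 2r² + 6r - 16 = 0.
By the quadratic formula, r = (-6 ± √164) / 4, so r ≈ 1.7016 or r ≈ -4.7016.
Neither value makes a denominator zero (r ≠ 1, r ≠ -7), so both are valid.

r = -4.7016 or r = 1.7016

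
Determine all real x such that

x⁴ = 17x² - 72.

x = -3 or x = -2.8284 or x = 2.8284 or x = 3

Let u = x². The equation becomes u² - 17u + 72 = 0.
Factor: (u - 8)(u - 9) = 0, so u = 8 or u = 9.
x² = 8 gives x = ±2·√(2) ≈ ±2.8284.
x² = 9 gives x = ±3.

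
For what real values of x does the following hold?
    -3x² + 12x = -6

x = -0.4495 or x = 4.4495

Rearrange to standard form: -3x² + 12x + 6 = 0.
Discriminant: (12)² − 4·(-3)·6 = 216.
Quadratic formula: x = (-12 ± √216) / (-6).
So x = 2 - √(6) ≈ -0.4495 or x = 2 + √(6) ≈ 4.4495.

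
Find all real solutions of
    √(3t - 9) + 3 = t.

Isolate the radical: √(3t - 9) = t - 3.
Square both sides: 3t - 9 = (t - 3)².
Expand and rearrange: t² - 9t + 18 = 0.
Solving gives t = 6 or t = 3.
Check each candidate in the original equation:
  t = 6: √(9) = 3, while t - 3 = 3 — valid.
  t = 3: √(0) = 0, while t - 3 = 0 — valid.

t = 3 or t = 6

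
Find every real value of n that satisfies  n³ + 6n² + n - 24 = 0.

Possible rational roots are divisors of -24. Testing n = -3 gives 0, so (n + 3) is a factor.
Divide: n³ + 6n² + n - 24 = (n + 3)(n² + 3n - 8).
Apply the quadratic formula to n² + 3n - 8 = 0: n = (-3 ± √41)/2, i.e. n ≈ 1.7016 or n ≈ -4.7016.

n = -4.7016 or n = -3 or n = 1.7016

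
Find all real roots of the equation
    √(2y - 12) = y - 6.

Square both sides: 2y - 12 = (y - 6)².
Expand and rearrange: y² - 14y + 48 = 0.
Solving gives y = 8 or y = 6.
Check each candidate in the original equation:
  y = 8: √(4) = 2, while y - 6 = 2 — valid.
  y = 6: √(0) = 0, while y - 6 = 0 — valid.

y = 6 or y = 8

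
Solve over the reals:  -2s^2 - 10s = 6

Rearrange to standard form: -2s^2 - 10s - 6 = 0.
Discriminant: (-10)^2 - 4*(-2)*(-6) = 52.
Quadratic formula: s = (10 +/- sqrt(52)) / (-4).
So s = -5/2 - sqrt(13)/2 ~= -4.3028 or s = -5/2 + sqrt(13)/2 ~= -0.6972.

s = -4.3028 or s = -0.6972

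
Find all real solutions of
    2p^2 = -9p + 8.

p = -5.2604 or p = 0.7604

Rearrange to standard form: 2p^2 + 9p - 8 = 0.
Discriminant: (9)^2 - 4*2*(-8) = 145.
Quadratic formula: p = (-9 +/- sqrt(145)) / 4.
So p = -9/4 + sqrt(145)/4 ~= 0.7604 or p = -sqrt(145)/4 - 9/4 ~= -5.2604.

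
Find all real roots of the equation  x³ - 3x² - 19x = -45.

x = -4.1623 or x = 2.1623 or x = 5

Rearrange: x³ - 3x² - 19x + 45 = 0.
Possible rational roots are divisors of 45. Testing x = 5 gives 0, so (x - 5) is a factor.
Divide: x³ - 3x² - 19x + 45 = (x - 5)(x² + 2x - 9).
Apply the quadratic formula to x² + 2x - 9 = 0: x = (-2 ± √40)/2, i.e. x ≈ 2.1623 or x ≈ -4.1623.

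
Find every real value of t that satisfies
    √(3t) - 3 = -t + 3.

t = 3

Isolate the radical: √(3t) = -t + 6.
Square both sides: 3t = (-t + 6)².
Expand and rearrange: t² - 15t + 36 = 0.
Solving gives t = 12 or t = 3.
Check each candidate in the original equation:
  t = 12: √(36) = 6, while -t + 6 = -6 — extraneous.
  t = 3: √(9) = 3, while -t + 6 = 3 — valid.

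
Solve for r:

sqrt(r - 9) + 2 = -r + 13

Isolate the radical: sqrt(r - 9) = -r + 11.
Square both sides: r - 9 = (-r + 11)^2.
Expand and rearrange: r^2 - 23r + 130 = 0.
Solving gives r = 13 or r = 10.
Check each candidate in the original equation:
  r = 13: sqrt(4) = 2, while -r + 11 = -2 — extraneous.
  r = 10: sqrt(1) = 1, while -r + 11 = 1 — valid.

r = 10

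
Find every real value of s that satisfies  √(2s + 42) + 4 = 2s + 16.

Isolate the radical: √(2s + 42) = 2s + 12.
Square both sides: 2s + 42 = (2s + 12)².
Expand and rearrange: 4s² + 46s + 102 = 0.
Solving gives s = -3 or s = -8.5.
Check each candidate in the original equation:
  s = -3: √(36) = 6, while 2s + 12 = 6 — valid.
  s = -8.5: √(25) = 5, while 2s + 12 = -5 — extraneous.

s = -3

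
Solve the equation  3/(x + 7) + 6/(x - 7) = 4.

Multiply both sides by (x + 7)(x - 7):
3(x - 7) + 6(x + 7) = 4(x + 7)(x - 7).
Expand and collect terms: 4x² - 9x - 217 = 0.
By the quadratic formula, x = (9 ± √3553) / 8, so x ≈ 8.5759 or x ≈ -6.3259.
Neither value makes a denominator zero (x ≠ -7, x ≠ 7), so both are valid.

x = -6.3259 or x = 8.5759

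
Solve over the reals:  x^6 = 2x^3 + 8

x = -1.2599 or x = 1.5874

Let u = x^3. The equation becomes u^2 - 2u - 8 = 0.
Factor: (u - 4)(u + 2) = 0, so u = 4 or u = -2.
x^3 = 4 gives x = (4)^(1/3) ~= 1.5874.
x^3 = -2 gives x = -(2)^(1/3) ~= -1.2599.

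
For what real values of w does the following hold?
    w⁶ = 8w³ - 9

Let u = w³. The equation becomes u² - 8u + 9 = 0.
By the quadratic formula, u = √(7) + 4 or u = 4 - √(7).
w³ = √(7) + 4 gives w = ∛(√(7) + 4) ≈ 1.8801.
w³ = 4 - √(7) gives w = ∛(4 - √(7)) ≈ 1.1064.

w = 1.1064 or w = 1.8801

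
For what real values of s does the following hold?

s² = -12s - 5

s = -11.5678 or s = -0.4322

Rearrange to standard form: s² + 12s + 5 = 0.
Discriminant: (12)² − 4·1·5 = 124.
Quadratic formula: s = (-12 ± √124) / 2.
So s = -6 + √(31) ≈ -0.4322 or s = -6 - √(31) ≈ -11.5678.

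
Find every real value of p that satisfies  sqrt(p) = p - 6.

Square both sides: p = (p - 6)^2.
Expand and rearrange: p^2 - 13p + 36 = 0.
Solving gives p = 9 or p = 4.
Check each candidate in the original equation:
  p = 9: sqrt(9) = 3, while p - 6 = 3 — valid.
  p = 4: sqrt(4) = 2, while p - 6 = -2 — extraneous.

p = 9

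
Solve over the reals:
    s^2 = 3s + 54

s = -6 or s = 9

Bring every term to one side: s^2 - 3s - 54 = 0.
Factor: (s - 9)(s + 6) = 0.
So s = 9 or s = -6.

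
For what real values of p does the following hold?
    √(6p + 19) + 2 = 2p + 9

Isolate the radical: √(6p + 19) = 2p + 7.
Square both sides: 6p + 19 = (2p + 7)².
Expand and rearrange: 4p² + 22p + 30 = 0.
Solving gives p = -2.5 or p = -3.
Check each candidate in the original equation:
  p = -2.5: √(4) = 2, while 2p + 7 = 2 — valid.
  p = -3: √(1) = 1, while 2p + 7 = 1 — valid.

p = -3 or p = -2.5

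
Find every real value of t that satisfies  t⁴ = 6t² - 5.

Let u = t². The equation becomes u² - 6u + 5 = 0.
Factor: (u - 1)(u - 5) = 0, so u = 1 or u = 5.
t² = 1 gives t = ±1.
t² = 5 gives t = ±√(5) ≈ ±2.2361.

t = -2.2361 or t = -1 or t = 1 or t = 2.2361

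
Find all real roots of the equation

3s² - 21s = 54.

Bring every term to one side: 3s² - 21s - 54 = 0.
Factor: 3(s + 2)(s - 9) = 0.
So s = -2 or s = 9.

s = -2 or s = 9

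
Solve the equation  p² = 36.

p = -6 or p = 6

Bring every term to one side: p² - 36 = 0.
Factor: (p + 6)(p - 6) = 0.
So p = -6 or p = 6.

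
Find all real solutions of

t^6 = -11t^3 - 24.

Let u = t^3. The equation becomes u^2 + 11u + 24 = 0.
Factor: (u + 8)(u + 3) = 0, so u = -8 or u = -3.
t^3 = -8 gives t = -2.
t^3 = -3 gives t = -(3)^(1/3) ~= -1.4422.

t = -2 or t = -1.4422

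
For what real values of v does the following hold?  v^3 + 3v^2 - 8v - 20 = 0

v = -3.7016 or v = -2 or v = 2.7016

Possible rational roots are divisors of -20. Testing v = -2 gives 0, so (v + 2) is a factor.
Divide: v^3 + 3v^2 - 8v - 20 = (v + 2)(v^2 + v - 10).
Apply the quadratic formula to v^2 + v - 10 = 0: v = (-1 +/- sqrt(41))/2, i.e. v ~= 2.7016 or v ~= -3.7016.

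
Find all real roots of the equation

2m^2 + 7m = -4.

Rearrange to standard form: 2m^2 + 7m + 4 = 0.
Discriminant: (7)^2 - 4*2*4 = 17.
Quadratic formula: m = (-7 +/- sqrt(17)) / 4.
So m = -7/4 + sqrt(17)/4 ~= -0.7192 or m = -7/4 - sqrt(17)/4 ~= -2.7808.

m = -2.7808 or m = -0.7192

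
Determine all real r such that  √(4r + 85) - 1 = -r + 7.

Isolate the radical: √(4r + 85) = -r + 8.
Square both sides: 4r + 85 = (-r + 8)².
Expand and rearrange: r² - 20r - 21 = 0.
Solving gives r = 21 or r = -1.
Check each candidate in the original equation:
  r = 21: √(169) = 13, while -r + 8 = -13 — extraneous.
  r = -1: √(81) = 9, while -r + 8 = 9 — valid.

r = -1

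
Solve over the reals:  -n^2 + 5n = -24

Bring every term to one side: -n^2 + 5n + 24 = 0.
Factor: -1(n + 3)(n - 8) = 0.
So n = -3 or n = 8.

n = -3 or n = 8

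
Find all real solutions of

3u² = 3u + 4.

Rearrange to standard form: 3u² - 3u - 4 = 0.
Discriminant: (-3)² − 4·3·(-4) = 57.
Quadratic formula: u = (3 ± √57) / 6.
So u = 1/2 + √(57)/6 ≈ 1.7583 or u = 1/2 - √(57)/6 ≈ -0.7583.

u = -0.7583 or u = 1.7583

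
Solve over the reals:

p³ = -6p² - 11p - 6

p = -3 or p = -2 or p = -1

Rearrange: p³ + 6p² + 11p + 6 = 0.
Possible rational roots are divisors of 6. Testing p = -3 gives 0, so (p + 3) is a factor.
Divide: p³ + 6p² + 11p + 6 = (p + 3)(p² + 3p + 2).
Factor the quadratic: p = -1 or p = -2.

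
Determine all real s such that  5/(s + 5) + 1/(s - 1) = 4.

s = -3.8117 or s = 1.3117

Multiply both sides by (s + 5)(s - 1):
5(s - 1) + (s + 5) = 4(s + 5)(s - 1).
Expand and collect terms: 4s² + 10s - 20 = 0.
By the quadratic formula, s = (-10 ± √420) / 8, so s ≈ 1.3117 or s ≈ -3.8117.
Neither value makes a denominator zero (s ≠ -5, s ≠ 1), so both are valid.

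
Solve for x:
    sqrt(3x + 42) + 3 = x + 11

Isolate the radical: sqrt(3x + 42) = x + 8.
Square both sides: 3x + 42 = (x + 8)^2.
Expand and rearrange: x^2 + 13x + 22 = 0.
Solving gives x = -2 or x = -11.
Check each candidate in the original equation:
  x = -2: sqrt(36) = 6, while x + 8 = 6 — valid.
  x = -11: sqrt(9) = 3, while x + 8 = -3 — extraneous.

x = -2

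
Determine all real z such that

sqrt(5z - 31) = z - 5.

Square both sides: 5z - 31 = (z - 5)^2.
Expand and rearrange: z^2 - 15z + 56 = 0.
Solving gives z = 8 or z = 7.
Check each candidate in the original equation:
  z = 8: sqrt(9) = 3, while z - 5 = 3 — valid.
  z = 7: sqrt(4) = 2, while z - 5 = 2 — valid.

z = 7 or z = 8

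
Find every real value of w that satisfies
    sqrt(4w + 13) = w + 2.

Square both sides: 4w + 13 = (w + 2)^2.
Expand and rearrange: w^2 - 9 = 0.
Solving gives w = 3 or w = -3.
Check each candidate in the original equation:
  w = 3: sqrt(25) = 5, while w + 2 = 5 — valid.
  w = -3: sqrt(1) = 1, while w + 2 = -1 — extraneous.

w = 3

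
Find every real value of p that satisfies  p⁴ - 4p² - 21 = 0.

Let u = p². The equation becomes u² - 4u - 21 = 0.
Factor: (u + 3)(u - 7) = 0, so u = -3 or u = 7.
p² = -3 < 0 has no real solution.
p² = 7 gives p = ±√(7) ≈ ±2.6458.

p = -2.6458 or p = 2.6458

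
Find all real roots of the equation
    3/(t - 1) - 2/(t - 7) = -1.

Multiply both sides by (t - 1)(t - 7):
3(t - 7) - 2(t - 1) = -(t - 1)(t - 7).
Expand and collect terms: -t^2 + 7t + 12 = 0.
By the quadratic formula, t = (-7 +/- sqrt(97)) / -2, so t ~= -1.4244 or t ~= 8.4244.
Neither value makes a denominator zero (t != 1, t != 7), so both are valid.

t = -1.4244 or t = 8.4244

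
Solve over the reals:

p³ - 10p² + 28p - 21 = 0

Possible rational roots are divisors of -21. Testing p = 3 gives 0, so (p - 3) is a factor.
Divide: p³ - 10p² + 28p - 21 = (p - 3)(p² - 7p + 7).
Apply the quadratic formula to p² - 7p + 7 = 0: p = (7 ± √21)/2, i.e. p ≈ 5.7913 or p ≈ 1.2087.

p = 1.2087 or p = 3 or p = 5.7913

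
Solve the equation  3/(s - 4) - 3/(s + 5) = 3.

Multiply both sides by (s - 4)(s + 5):
3(s + 5) - 3(s - 4) = 3(s - 4)(s + 5).
Expand and collect terms: 3s² + 3s - 87 = 0.
By the quadratic formula, s = (-3 ± √1053) / 6, so s ≈ 4.9083 or s ≈ -5.9083.
Neither value makes a denominator zero (s ≠ 4, s ≠ -5), so both are valid.

s = -5.9083 or s = 4.9083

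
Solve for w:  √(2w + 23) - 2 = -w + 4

w = 1

Isolate the radical: √(2w + 23) = -w + 6.
Square both sides: 2w + 23 = (-w + 6)².
Expand and rearrange: w² - 14w + 13 = 0.
Solving gives w = 13 or w = 1.
Check each candidate in the original equation:
  w = 13: √(49) = 7, while -w + 6 = -7 — extraneous.
  w = 1: √(25) = 5, while -w + 6 = 5 — valid.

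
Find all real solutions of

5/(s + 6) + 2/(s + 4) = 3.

s = -5 or s = -2.6667

Multiply both sides by (s + 6)(s + 4):
5(s + 4) + 2(s + 6) = 3(s + 6)(s + 4).
Expand and collect terms: 3s² + 23s + 40 = 0.
Factor or apply the quadratic formula: s = -2.6667 or s = -5.
Neither value makes a denominator zero (s ≠ -6, s ≠ -4), so both are valid.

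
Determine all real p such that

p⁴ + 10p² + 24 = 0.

Let u = p². The equation becomes u² + 10u + 24 = 0.
Factor: (u + 4)(u + 6) = 0, so u = -4 or u = -6.
p² = -4 < 0 has no real solution.
p² = -6 < 0 has no real solution.

No real solutions.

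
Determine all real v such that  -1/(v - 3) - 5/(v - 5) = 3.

v = 2.1835 or v = 3.8165

Multiply both sides by (v - 3)(v - 5):
-(v - 5) - 5(v - 3) = 3(v - 3)(v - 5).
Expand and collect terms: 3v² - 18v + 25 = 0.
By the quadratic formula, v = (18 ± √24) / 6, so v ≈ 3.8165 or v ≈ 2.1835.
Neither value makes a denominator zero (v ≠ 3, v ≠ 5), so both are valid.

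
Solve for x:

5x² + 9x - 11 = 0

Discriminant: (9)² − 4·5·(-11) = 301.
Quadratic formula: x = (-9 ± √301) / 10.
So x = -9/10 + √(301)/10 ≈ 0.8349 or x = -√(301)/10 - 9/10 ≈ -2.6349.

x = -2.6349 or x = 0.8349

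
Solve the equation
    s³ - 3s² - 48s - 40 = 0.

s = -5 or s = -0.899 or s = 8.899

Possible rational roots are divisors of -40. Testing s = -5 gives 0, so (s + 5) is a factor.
Divide: s³ - 3s² - 48s - 40 = (s + 5)(s² - 8s - 8).
Apply the quadratic formula to s² - 8s - 8 = 0: s = (8 ± √96)/2, i.e. s ≈ 8.899 or s ≈ -0.899.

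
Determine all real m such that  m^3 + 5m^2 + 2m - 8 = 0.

Possible rational roots are divisors of -8. Testing m = 1 gives 0, so (m - 1) is a factor.
Divide: m^3 + 5m^2 + 2m - 8 = (m - 1)(m^2 + 6m + 8).
Factor the quadratic: m = -2 or m = -4.

m = -4 or m = -2 or m = 1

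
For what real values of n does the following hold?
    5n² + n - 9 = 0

n = -1.4454 or n = 1.2454

Discriminant: (1)² − 4·5·(-9) = 181.
Quadratic formula: n = (-1 ± √181) / 10.
So n = -1/10 + √(181)/10 ≈ 1.2454 or n = -√(181)/10 - 1/10 ≈ -1.4454.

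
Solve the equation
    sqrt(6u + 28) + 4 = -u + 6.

u = -2

Isolate the radical: sqrt(6u + 28) = -u + 2.
Square both sides: 6u + 28 = (-u + 2)^2.
Expand and rearrange: u^2 - 10u - 24 = 0.
Solving gives u = 12 or u = -2.
Check each candidate in the original equation:
  u = 12: sqrt(100) = 10, while -u + 2 = -10 — extraneous.
  u = -2: sqrt(16) = 4, while -u + 2 = 4 — valid.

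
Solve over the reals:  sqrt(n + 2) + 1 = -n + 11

Isolate the radical: sqrt(n + 2) = -n + 10.
Square both sides: n + 2 = (-n + 10)^2.
Expand and rearrange: n^2 - 21n + 98 = 0.
Solving gives n = 14 or n = 7.
Check each candidate in the original equation:
  n = 14: sqrt(16) = 4, while -n + 10 = -4 — extraneous.
  n = 7: sqrt(9) = 3, while -n + 10 = 3 — valid.

n = 7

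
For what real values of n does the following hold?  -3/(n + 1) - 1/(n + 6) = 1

n = -7.7913 or n = -3.2087

Multiply both sides by (n + 1)(n + 6):
-3(n + 6) - (n + 1) = (n + 1)(n + 6).
Expand and collect terms: n^2 + 11n + 25 = 0.
By the quadratic formula, n = (-11 +/- sqrt(21)) / 2, so n ~= -3.2087 or n ~= -7.7913.
Neither value makes a denominator zero (n != -1, n != -6), so both are valid.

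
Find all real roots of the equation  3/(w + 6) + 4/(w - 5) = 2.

w = -4.7552 or w = 7.2552

Multiply both sides by (w + 6)(w - 5):
3(w - 5) + 4(w + 6) = 2(w + 6)(w - 5).
Expand and collect terms: 2w^2 - 5w - 69 = 0.
By the quadratic formula, w = (5 +/- sqrt(577)) / 4, so w ~= 7.2552 or w ~= -4.7552.
Neither value makes a denominator zero (w != -6, w != 5), so both are valid.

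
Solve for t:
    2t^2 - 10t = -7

t = 0.8417 or t = 4.1583

Rearrange to standard form: 2t^2 - 10t + 7 = 0.
Discriminant: (-10)^2 - 4*2*7 = 44.
Quadratic formula: t = (10 +/- sqrt(44)) / 4.
So t = sqrt(11)/2 + 5/2 ~= 4.1583 or t = 5/2 - sqrt(11)/2 ~= 0.8417.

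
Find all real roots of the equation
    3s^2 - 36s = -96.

Bring every term to one side: 3s^2 - 36s + 96 = 0.
Factor: 3(s - 8)(s - 4) = 0.
So s = 8 or s = 4.

s = 4 or s = 8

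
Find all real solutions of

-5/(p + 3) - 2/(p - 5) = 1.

Multiply both sides by (p + 3)(p - 5):
-5(p - 5) - 2(p + 3) = (p + 3)(p - 5).
Expand and collect terms: p² + 5p - 34 = 0.
By the quadratic formula, p = (-5 ± √161) / 2, so p ≈ 3.8443 or p ≈ -8.8443.
Neither value makes a denominator zero (p ≠ -3, p ≠ 5), so both are valid.

p = -8.8443 or p = 3.8443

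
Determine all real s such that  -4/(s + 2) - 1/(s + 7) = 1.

s = -9.2361 or s = -4.7639

Multiply both sides by (s + 2)(s + 7):
-4(s + 7) - (s + 2) = (s + 2)(s + 7).
Expand and collect terms: s² + 14s + 44 = 0.
By the quadratic formula, s = (-14 ± √20) / 2, so s ≈ -4.7639 or s ≈ -9.2361.
Neither value makes a denominator zero (s ≠ -2, s ≠ -7), so both are valid.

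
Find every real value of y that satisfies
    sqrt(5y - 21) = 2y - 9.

y = 6

Square both sides: 5y - 21 = (2y - 9)^2.
Expand and rearrange: 4y^2 - 41y + 102 = 0.
Solving gives y = 6 or y = 4.25.
Check each candidate in the original equation:
  y = 6: sqrt(9) = 3, while 2y - 9 = 3 — valid.
  y = 4.25: sqrt(0.25) = 0.5, while 2y - 9 = -0.5 — extraneous.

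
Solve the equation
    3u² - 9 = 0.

Discriminant: (0)² − 4·3·(-9) = 108.
Quadratic formula: u = (0 ± √108) / 6.
So u = √(3) ≈ 1.7321 or u = -√(3) ≈ -1.7321.

u = -1.7321 or u = 1.7321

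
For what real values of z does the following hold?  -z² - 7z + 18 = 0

z = -9 or z = 2

Factor: -1(z + 9)(z - 2) = 0.
So z = -9 or z = 2.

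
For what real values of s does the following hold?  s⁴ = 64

Let u = s². The equation becomes u² - 64 = 0.
Factor: (u - 8)(u + 8) = 0, so u = 8 or u = -8.
s² = 8 gives s = ±2·√(2) ≈ ±2.8284.
s² = -8 < 0 has no real solution.

s = -2.8284 or s = 2.8284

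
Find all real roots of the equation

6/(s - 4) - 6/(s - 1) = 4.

Multiply both sides by (s - 4)(s - 1):
6(s - 1) - 6(s - 4) = 4(s - 4)(s - 1).
Expand and collect terms: 4s² - 20s - 2 = 0.
By the quadratic formula, s = (20 ± √432) / 8, so s ≈ 5.0981 or s ≈ -0.0981.
Neither value makes a denominator zero (s ≠ 4, s ≠ 1), so both are valid.

s = -0.0981 or s = 5.0981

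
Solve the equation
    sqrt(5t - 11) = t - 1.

t = 3 or t = 4

Square both sides: 5t - 11 = (t - 1)^2.
Expand and rearrange: t^2 - 7t + 12 = 0.
Solving gives t = 4 or t = 3.
Check each candidate in the original equation:
  t = 4: sqrt(9) = 3, while t - 1 = 3 — valid.
  t = 3: sqrt(4) = 2, while t - 1 = 2 — valid.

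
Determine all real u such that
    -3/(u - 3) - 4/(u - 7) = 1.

u = -2.2749 or u = 5.2749

Multiply both sides by (u - 3)(u - 7):
-3(u - 7) - 4(u - 3) = (u - 3)(u - 7).
Expand and collect terms: u² - 3u - 12 = 0.
By the quadratic formula, u = (3 ± √57) / 2, so u ≈ 5.2749 or u ≈ -2.2749.
Neither value makes a denominator zero (u ≠ 3, u ≠ 7), so both are valid.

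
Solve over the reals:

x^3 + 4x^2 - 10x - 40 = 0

x = -4 or x = -3.1623 or x = 3.1623

Possible rational roots are divisors of -40. Testing x = -4 gives 0, so (x + 4) is a factor.
Divide: x^3 + 4x^2 - 10x - 40 = (x + 4)(x^2 - 10).
Apply the quadratic formula to x^2 - 10 = 0: x = (0 +/- sqrt(40))/2, i.e. x ~= 3.1623 or x ~= -3.1623.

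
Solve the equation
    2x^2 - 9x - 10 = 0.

Discriminant: (-9)^2 - 4*2*(-10) = 161.
Quadratic formula: x = (9 +/- sqrt(161)) / 4.
So x = 9/4 + sqrt(161)/4 ~= 5.4221 or x = 9/4 - sqrt(161)/4 ~= -0.9221.

x = -0.9221 or x = 5.4221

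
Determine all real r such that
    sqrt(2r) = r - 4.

Square both sides: 2r = (r - 4)^2.
Expand and rearrange: r^2 - 10r + 16 = 0.
Solving gives r = 8 or r = 2.
Check each candidate in the original equation:
  r = 8: sqrt(16) = 4, while r - 4 = 4 — valid.
  r = 2: sqrt(4) = 2, while r - 4 = -2 — extraneous.

r = 8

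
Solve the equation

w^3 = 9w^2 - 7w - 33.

Rearrange: w^3 - 9w^2 + 7w + 33 = 0.
Possible rational roots are divisors of 33. Testing w = 3 gives 0, so (w - 3) is a factor.
Divide: w^3 - 9w^2 + 7w + 33 = (w - 3)(w^2 - 6w - 11).
Apply the quadratic formula to w^2 - 6w - 11 = 0: w = (6 +/- sqrt(80))/2, i.e. w ~= 7.4721 or w ~= -1.4721.

w = -1.4721 or w = 3 or w = 7.4721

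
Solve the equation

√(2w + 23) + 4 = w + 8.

w = 1

Isolate the radical: √(2w + 23) = w + 4.
Square both sides: 2w + 23 = (w + 4)².
Expand and rearrange: w² + 6w - 7 = 0.
Solving gives w = 1 or w = -7.
Check each candidate in the original equation:
  w = 1: √(25) = 5, while w + 4 = 5 — valid.
  w = -7: √(9) = 3, while w + 4 = -3 — extraneous.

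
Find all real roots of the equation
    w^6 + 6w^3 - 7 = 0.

w = -1.9129 or w = 1

Let u = w^3. The equation becomes u^2 + 6u - 7 = 0.
Factor: (u + 7)(u - 1) = 0, so u = -7 or u = 1.
w^3 = -7 gives w = -(7)^(1/3) ~= -1.9129.
w^3 = 1 gives w = 1.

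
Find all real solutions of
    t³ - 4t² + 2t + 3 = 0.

t = -0.618 or t = 1.618 or t = 3

Possible rational roots are divisors of 3. Testing t = 3 gives 0, so (t - 3) is a factor.
Divide: t³ - 4t² + 2t + 3 = (t - 3)(t² - t - 1).
Apply the quadratic formula to t² - t - 1 = 0: t = (1 ± √5)/2, i.e. t ≈ 1.618 or t ≈ -0.618.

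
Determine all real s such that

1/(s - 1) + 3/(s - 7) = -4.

s = 0.7161 or s = 6.2839

Multiply both sides by (s - 1)(s - 7):
(s - 7) + 3(s - 1) = -4(s - 1)(s - 7).
Expand and collect terms: -4s^2 + 28s - 18 = 0.
By the quadratic formula, s = (-28 +/- sqrt(496)) / -8, so s ~= 0.7161 or s ~= 6.2839.
Neither value makes a denominator zero (s != 1, s != 7), so both are valid.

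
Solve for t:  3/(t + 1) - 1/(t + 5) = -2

Multiply both sides by (t + 1)(t + 5):
3(t + 5) - (t + 1) = -2(t + 1)(t + 5).
Expand and collect terms: -2t² - 14t - 24 = 0.
Factor or apply the quadratic formula: t = -4 or t = -3.
Neither value makes a denominator zero (t ≠ -1, t ≠ -5), so both are valid.

t = -4 or t = -3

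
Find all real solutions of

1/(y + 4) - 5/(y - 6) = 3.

Multiply both sides by (y + 4)(y - 6):
(y - 6) - 5(y + 4) = 3(y + 4)(y - 6).
Expand and collect terms: 3y² - 2y - 46 = 0.
By the quadratic formula, y = (2 ± √556) / 6, so y ≈ 4.2633 or y ≈ -3.5966.
Neither value makes a denominator zero (y ≠ -4, y ≠ 6), so both are valid.

y = -3.5966 or y = 4.2633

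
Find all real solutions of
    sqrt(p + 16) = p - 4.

Square both sides: p + 16 = (p - 4)^2.
Expand and rearrange: p^2 - 9p = 0.
Solving gives p = 9 or p = 0.
Check each candidate in the original equation:
  p = 9: sqrt(25) = 5, while p - 4 = 5 — valid.
  p = 0: sqrt(16) = 4, while p - 4 = -4 — extraneous.

p = 9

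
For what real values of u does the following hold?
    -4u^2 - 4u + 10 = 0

u = -2.1583 or u = 1.1583

Discriminant: (-4)^2 - 4*(-4)*10 = 176.
Quadratic formula: u = (4 +/- sqrt(176)) / (-8).
So u = -sqrt(11)/2 - 1/2 ~= -2.1583 or u = -1/2 + sqrt(11)/2 ~= 1.1583.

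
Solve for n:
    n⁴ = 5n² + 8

Let u = n². The equation becomes u² - 5u - 8 = 0.
By the quadratic formula, u = 5/2 + √(57)/2 or u = 5/2 - √(57)/2.
n² = 5/2 + √(57)/2 gives n = ±√(5/2 + √(57)/2) ≈ ±2.505.
n² = 5/2 - √(57)/2 < 0 has no real solution.

n = -2.505 or n = 2.505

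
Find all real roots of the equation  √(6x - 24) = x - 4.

x = 4 or x = 10

Square both sides: 6x - 24 = (x - 4)².
Expand and rearrange: x² - 14x + 40 = 0.
Solving gives x = 10 or x = 4.
Check each candidate in the original equation:
  x = 10: √(36) = 6, while x - 4 = 6 — valid.
  x = 4: √(0) = 0, while x - 4 = 0 — valid.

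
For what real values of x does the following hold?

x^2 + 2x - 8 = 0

x = -4 or x = 2

Factor: (x - 2)(x + 4) = 0.
So x = 2 or x = -4.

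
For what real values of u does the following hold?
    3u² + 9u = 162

Bring every term to one side: 3u² + 9u - 162 = 0.
Factor: 3(u + 9)(u - 6) = 0.
So u = -9 or u = 6.

u = -9 or u = 6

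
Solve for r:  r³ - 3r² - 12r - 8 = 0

r = -1.4641 or r = -1 or r = 5.4641

Possible rational roots are divisors of -8. Testing r = -1 gives 0, so (r + 1) is a factor.
Divide: r³ - 3r² - 12r - 8 = (r + 1)(r² - 4r - 8).
Apply the quadratic formula to r² - 4r - 8 = 0: r = (4 ± √48)/2, i.e. r ≈ 5.4641 or r ≈ -1.4641.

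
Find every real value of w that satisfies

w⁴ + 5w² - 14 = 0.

Let u = w². The equation becomes u² + 5u - 14 = 0.
Factor: (u - 2)(u + 7) = 0, so u = 2 or u = -7.
w² = 2 gives w = ±√(2) ≈ ±1.4142.
w² = -7 < 0 has no real solution.

w = -1.4142 or w = 1.4142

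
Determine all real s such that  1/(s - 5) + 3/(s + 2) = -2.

Multiply both sides by (s - 5)(s + 2):
(s + 2) + 3(s - 5) = -2(s - 5)(s + 2).
Expand and collect terms: -2s² + 2s + 33 = 0.
By the quadratic formula, s = (-2 ± √268) / -4, so s ≈ -3.5927 or s ≈ 4.5927.
Neither value makes a denominator zero (s ≠ 5, s ≠ -2), so both are valid.

s = -3.5927 or s = 4.5927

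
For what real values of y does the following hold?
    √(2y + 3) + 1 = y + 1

Isolate the radical: √(2y + 3) = y.
Square both sides: 2y + 3 = (y)².
Expand and rearrange: y² - 2y - 3 = 0.
Solving gives y = 3 or y = -1.
Check each candidate in the original equation:
  y = 3: √(9) = 3, while y = 3 — valid.
  y = -1: √(1) = 1, while y = -1 — extraneous.

y = 3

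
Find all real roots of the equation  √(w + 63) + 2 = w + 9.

Isolate the radical: √(w + 63) = w + 7.
Square both sides: w + 63 = (w + 7)².
Expand and rearrange: w² + 13w - 14 = 0.
Solving gives w = 1 or w = -14.
Check each candidate in the original equation:
  w = 1: √(64) = 8, while w + 7 = 8 — valid.
  w = -14: √(49) = 7, while w + 7 = -7 — extraneous.

w = 1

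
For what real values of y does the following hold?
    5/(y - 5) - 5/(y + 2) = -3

y = 0.7362 or y = 2.2638

Multiply both sides by (y - 5)(y + 2):
5(y + 2) - 5(y - 5) = -3(y - 5)(y + 2).
Expand and collect terms: -3y² + 9y - 5 = 0.
By the quadratic formula, y = (-9 ± √21) / -6, so y ≈ 0.7362 or y ≈ 2.2638.
Neither value makes a denominator zero (y ≠ 5, y ≠ -2), so both are valid.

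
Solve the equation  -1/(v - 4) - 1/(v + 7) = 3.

v = -7.3434 or v = 3.6768

Multiply both sides by (v - 4)(v + 7):
-(v + 7) - (v - 4) = 3(v - 4)(v + 7).
Expand and collect terms: 3v² + 11v - 81 = 0.
By the quadratic formula, v = (-11 ± √1093) / 6, so v ≈ 3.6768 or v ≈ -7.3434.
Neither value makes a denominator zero (v ≠ 4, v ≠ -7), so both are valid.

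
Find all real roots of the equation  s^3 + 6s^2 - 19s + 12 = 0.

s = -8.4244 or s = 1 or s = 1.4244

Possible rational roots are divisors of 12. Testing s = 1 gives 0, so (s - 1) is a factor.
Divide: s^3 + 6s^2 - 19s + 12 = (s - 1)(s^2 + 7s - 12).
Apply the quadratic formula to s^2 + 7s - 12 = 0: s = (-7 +/- sqrt(97))/2, i.e. s ~= 1.4244 or s ~= -8.4244.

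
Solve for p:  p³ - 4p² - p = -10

p = -1.4495 or p = 2 or p = 3.4495

Rearrange: p³ - 4p² - p + 10 = 0.
Possible rational roots are divisors of 10. Testing p = 2 gives 0, so (p - 2) is a factor.
Divide: p³ - 4p² - p + 10 = (p - 2)(p² - 2p - 5).
Apply the quadratic formula to p² - 2p - 5 = 0: p = (2 ± √24)/2, i.e. p ≈ 3.4495 or p ≈ -1.4495.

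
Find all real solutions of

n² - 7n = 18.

Bring every term to one side: n² - 7n - 18 = 0.
Factor: (n + 2)(n - 9) = 0.
So n = -2 or n = 9.

n = -2 or n = 9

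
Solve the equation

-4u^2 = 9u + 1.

u = -2.1328 or u = -0.1172

Rearrange to standard form: -4u^2 - 9u - 1 = 0.
Discriminant: (-9)^2 - 4*(-4)*(-1) = 65.
Quadratic formula: u = (9 +/- sqrt(65)) / (-8).
So u = -9/8 - sqrt(65)/8 ~= -2.1328 or u = -9/8 + sqrt(65)/8 ~= -0.1172.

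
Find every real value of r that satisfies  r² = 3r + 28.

r = -4 or r = 7

Bring every term to one side: r² - 3r - 28 = 0.
Factor: (r + 4)(r - 7) = 0.
So r = -4 or r = 7.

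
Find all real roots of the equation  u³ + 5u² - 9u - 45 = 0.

Possible rational roots are divisors of -45. Testing u = -5 gives 0, so (u + 5) is a factor.
Divide: u³ + 5u² - 9u - 45 = (u + 5)(u² - 9).
Factor the quadratic: u = 3 or u = -3.

u = -5 or u = -3 or u = 3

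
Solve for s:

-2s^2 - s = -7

Rearrange to standard form: -2s^2 - s + 7 = 0.
Discriminant: (-1)^2 - 4*(-2)*7 = 57.
Quadratic formula: s = (1 +/- sqrt(57)) / (-4).
So s = -sqrt(57)/4 - 1/4 ~= -2.1375 or s = -1/4 + sqrt(57)/4 ~= 1.6375.

s = -2.1375 or s = 1.6375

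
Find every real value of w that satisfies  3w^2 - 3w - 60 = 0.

w = -4 or w = 5

Factor: 3(w - 5)(w + 4) = 0.
So w = 5 or w = -4.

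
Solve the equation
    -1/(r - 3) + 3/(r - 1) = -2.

r = -0.3028 or r = 3.3028

Multiply both sides by (r - 3)(r - 1):
-(r - 1) + 3(r - 3) = -2(r - 3)(r - 1).
Expand and collect terms: -2r^2 + 6r + 2 = 0.
By the quadratic formula, r = (-6 +/- sqrt(52)) / -4, so r ~= -0.3028 or r ~= 3.3028.
Neither value makes a denominator zero (r != 3, r != 1), so both are valid.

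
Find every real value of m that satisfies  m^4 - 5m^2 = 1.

Let u = m^2. The equation becomes u^2 - 5u - 1 = 0.
By the quadratic formula, u = 5/2 + sqrt(29)/2 or u = 5/2 - sqrt(29)/2.
m^2 = 5/2 + sqrt(29)/2 gives m = +/-sqrt(5/2 + sqrt(29)/2) ~= +/-2.2787.
m^2 = 5/2 - sqrt(29)/2 < 0 has no real solution.

m = -2.2787 or m = 2.2787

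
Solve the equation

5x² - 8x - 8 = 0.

x = -0.6967 or x = 2.2967

Discriminant: (-8)² − 4·5·(-8) = 224.
Quadratic formula: x = (8 ± √224) / 10.
So x = 4/5 + 2·√(14)/5 ≈ 2.2967 or x = 4/5 - 2·√(14)/5 ≈ -0.6967.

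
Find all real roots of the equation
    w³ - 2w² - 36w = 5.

w = -5 or w = -0.1401 or w = 7.1401

Rearrange: w³ - 2w² - 36w - 5 = 0.
Possible rational roots are divisors of -5. Testing w = -5 gives 0, so (w + 5) is a factor.
Divide: w³ - 2w² - 36w - 5 = (w + 5)(w² - 7w - 1).
Apply the quadratic formula to w² - 7w - 1 = 0: w = (7 ± √53)/2, i.e. w ≈ 7.1401 or w ≈ -0.1401.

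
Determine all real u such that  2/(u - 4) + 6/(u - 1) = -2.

u = -2.5414 or u = 3.5414

Multiply both sides by (u - 4)(u - 1):
2(u - 1) + 6(u - 4) = -2(u - 4)(u - 1).
Expand and collect terms: -2u² + 2u + 18 = 0.
By the quadratic formula, u = (-2 ± √148) / -4, so u ≈ -2.5414 or u ≈ 3.5414.
Neither value makes a denominator zero (u ≠ 4, u ≠ 1), so both are valid.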